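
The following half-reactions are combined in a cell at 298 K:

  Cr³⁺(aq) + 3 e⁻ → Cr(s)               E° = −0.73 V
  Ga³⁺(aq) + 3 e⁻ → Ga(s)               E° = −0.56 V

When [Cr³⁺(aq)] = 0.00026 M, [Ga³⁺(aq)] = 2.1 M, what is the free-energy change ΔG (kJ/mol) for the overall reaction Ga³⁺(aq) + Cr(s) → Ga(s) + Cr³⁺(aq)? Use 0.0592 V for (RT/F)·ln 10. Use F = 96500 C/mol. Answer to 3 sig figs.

With Ga³⁺/Ga reduced at the cathode, E°cell = −0.56 − (−0.73) = +0.17 V and n = 3.
The reaction quotient is [Cr³⁺(aq)] / [Ga³⁺(aq)] = 0.000124; by Nernst, E = +0.17 − (0.0592/3)(−3.907) = +0.2471 V.
Then ΔG = −nFE = −3 × 96500 × +0.2471 J/mol = −71.5 kJ/mol.

−71.5 kJ/mol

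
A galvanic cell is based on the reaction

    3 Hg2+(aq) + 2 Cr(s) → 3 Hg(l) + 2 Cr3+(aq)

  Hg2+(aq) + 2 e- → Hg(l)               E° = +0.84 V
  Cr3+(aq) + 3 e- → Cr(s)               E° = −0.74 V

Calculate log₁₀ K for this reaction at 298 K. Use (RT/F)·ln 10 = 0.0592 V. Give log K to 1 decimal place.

The Hg²⁺/Hg couple is reduced (cathode); E°cell = +0.84 − (−0.74) = +1.58 V with n = 6.
At equilibrium E = 0, so log K = nE°cell / 0.0592 = (6)(+1.58) / 0.0592 = 160.1.

log K = 160.1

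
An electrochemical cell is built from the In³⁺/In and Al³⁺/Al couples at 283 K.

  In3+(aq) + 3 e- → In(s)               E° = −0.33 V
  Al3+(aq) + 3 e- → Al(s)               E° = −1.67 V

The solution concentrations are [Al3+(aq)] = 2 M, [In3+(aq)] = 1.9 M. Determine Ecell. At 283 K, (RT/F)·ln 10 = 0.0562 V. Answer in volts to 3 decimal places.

The In³⁺/In couple has the more positive E°, so it is the cathode; Al³⁺/Al is the anode.
E°cell = E°cat − E°an = −0.33 − (−1.67) = +1.34 V; n = 3.
Balancing gives In3+(aq) + Al(s) → In(s) + Al3+(aq); hence Q = [Al3+(aq)] / [In3+(aq)] = 1.05 (log Q = 0.022).
E = E° − (0.0562/n)·log Q = +1.34 − (0.0562/3)(0.022) = +1.340 V.

+1.340 V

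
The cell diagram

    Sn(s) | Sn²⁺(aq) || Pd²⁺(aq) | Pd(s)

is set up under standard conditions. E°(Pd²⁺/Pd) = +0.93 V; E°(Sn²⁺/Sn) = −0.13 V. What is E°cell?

By convention the left-hand electrode in cell notation is the anode (oxidation) and the right-hand electrode is the cathode (reduction).
E°cell = E°(right) − E°(left) = +0.93 − (−0.13) = +1.06 V.

+1.06 V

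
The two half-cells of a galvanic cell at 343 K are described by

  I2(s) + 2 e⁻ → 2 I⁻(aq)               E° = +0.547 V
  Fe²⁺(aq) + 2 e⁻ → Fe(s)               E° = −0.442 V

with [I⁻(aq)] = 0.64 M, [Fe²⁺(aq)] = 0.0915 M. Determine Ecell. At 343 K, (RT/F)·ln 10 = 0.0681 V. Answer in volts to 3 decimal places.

+1.038 V

Since E°(I₂/I⁻) > E°(Fe²⁺/Fe), I₂/I⁻ serves as the cathode.
E°cell = +0.547 − (−0.442) = +0.989 V, with n = 2 electrons transferred.
Balancing gives I2(s) + Fe(s) → 2 I⁻(aq) + Fe²⁺(aq); hence Q = [I⁻(aq)]^2·[Fe²⁺(aq)] = 0.0375 (log Q = −1.426).
Applying E = E° − (RT ln10/nF)·log Q gives +0.989 − (0.0681/2)(−1.426) = +1.038 V.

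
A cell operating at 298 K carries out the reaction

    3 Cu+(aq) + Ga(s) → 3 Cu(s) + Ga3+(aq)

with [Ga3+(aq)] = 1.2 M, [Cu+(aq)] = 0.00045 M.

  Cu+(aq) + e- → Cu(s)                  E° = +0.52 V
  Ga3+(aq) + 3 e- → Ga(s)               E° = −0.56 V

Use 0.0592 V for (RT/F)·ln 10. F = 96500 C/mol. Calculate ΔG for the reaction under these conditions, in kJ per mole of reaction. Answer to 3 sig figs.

−255 kJ/mol

E°cell = +0.52 − (−0.56) = +1.08 V; the balanced reaction transfers n = 3 electrons.
Here Q = [Ga3+(aq)] / [Cu+(aq)]^3 = 1.32×10^10 (log Q = 10.120), giving E = +1.08 − (0.0592/3)·(10.120) = +0.8803 V.
Then ΔG = −nFE = −3 × 96500 × +0.8803 J/mol = −255 kJ/mol.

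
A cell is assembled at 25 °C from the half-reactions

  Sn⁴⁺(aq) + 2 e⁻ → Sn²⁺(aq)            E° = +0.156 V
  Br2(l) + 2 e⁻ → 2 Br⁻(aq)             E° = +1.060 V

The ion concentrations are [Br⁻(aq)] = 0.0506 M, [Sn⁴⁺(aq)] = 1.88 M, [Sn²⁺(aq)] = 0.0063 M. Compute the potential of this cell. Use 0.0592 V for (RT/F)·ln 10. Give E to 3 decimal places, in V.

The Br₂/Br⁻ couple has the more positive E°, so it is the cathode; Sn⁴⁺/Sn²⁺ is the anode.
The standard potential is +1.060 − (+0.156) = +0.904 V and the balanced reaction transfers n = 2 electrons.
Balancing gives Br2(l) + Sn²⁺(aq) → 2 Br⁻(aq) + Sn⁴⁺(aq); hence Q = ([Br⁻(aq)]^2·[Sn⁴⁺(aq)]) / [Sn²⁺(aq)] = 0.764 (log Q = −0.117).
By the Nernst equation, E = +0.904 − (0.0592/2)·(−0.117) = +0.907 V.

+0.907 V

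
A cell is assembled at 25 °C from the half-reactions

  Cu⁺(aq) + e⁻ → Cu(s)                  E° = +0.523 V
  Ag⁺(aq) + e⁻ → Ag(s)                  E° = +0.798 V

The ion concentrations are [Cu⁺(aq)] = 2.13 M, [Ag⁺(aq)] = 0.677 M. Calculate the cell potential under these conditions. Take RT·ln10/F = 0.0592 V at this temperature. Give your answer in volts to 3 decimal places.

+0.246 V

The Ag⁺/Ag couple has the more positive E°, so it is the cathode; Cu⁺/Cu is the anode.
The standard potential is +0.798 − (+0.523) = +0.275 V and the balanced reaction transfers n = 1 electron.
For the overall reaction Ag⁺(aq) + Cu(s) → Ag(s) + Cu⁺(aq), Q = [Cu⁺(aq)] / [Ag⁺(aq)] = 3.15, giving log Q = 0.498.
E = E° − (0.0592/n)·log Q = +0.275 − (0.0592/1)(0.498) = +0.246 V.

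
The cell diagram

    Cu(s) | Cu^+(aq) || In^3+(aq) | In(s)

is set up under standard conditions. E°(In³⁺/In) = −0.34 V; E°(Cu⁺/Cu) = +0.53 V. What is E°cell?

−0.87 V

By convention the left-hand electrode in cell notation is the anode (oxidation) and the right-hand electrode is the cathode (reduction).
E°cell = E°(right) − E°(left) = −0.34 − (+0.53) = −0.87 V.
The negative sign shows that, as written, the cell would require an external voltage to drive the reaction.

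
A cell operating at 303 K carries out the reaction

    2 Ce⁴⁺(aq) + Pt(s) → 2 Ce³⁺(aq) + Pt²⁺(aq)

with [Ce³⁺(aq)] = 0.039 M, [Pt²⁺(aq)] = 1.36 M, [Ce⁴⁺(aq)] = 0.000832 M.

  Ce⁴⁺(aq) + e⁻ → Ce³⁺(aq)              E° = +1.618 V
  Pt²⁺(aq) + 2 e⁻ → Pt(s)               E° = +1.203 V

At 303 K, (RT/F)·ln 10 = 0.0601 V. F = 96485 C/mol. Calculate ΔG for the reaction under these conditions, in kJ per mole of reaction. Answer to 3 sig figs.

E°cell = +1.618 − (+1.203) = +0.415 V; the balanced reaction transfers n = 2 electrons.
Q = ([Ce³⁺(aq)]^2·[Pt²⁺(aq)]) / [Ce⁴⁺(aq)]^2 = 2.99×10^3, so log Q = 3.475 and E = +0.415 − (0.0601/2)(3.475) = +0.3106 V.
Finally ΔG = −nFE = −(2)(96485 C/mol)(+0.3106 V) = −59.9 kJ/mol.

−59.9 kJ/mol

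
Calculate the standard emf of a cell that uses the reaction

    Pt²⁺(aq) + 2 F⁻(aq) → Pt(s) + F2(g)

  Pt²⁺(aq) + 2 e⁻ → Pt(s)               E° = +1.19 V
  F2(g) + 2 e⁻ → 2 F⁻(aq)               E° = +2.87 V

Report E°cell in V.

−1.68 V

In the reaction as written, Pt²⁺(aq) is reduced (cathode) and F2(g) is produced by oxidation at the anode.
E°cell = E°(cathode) − E°(anode) = +1.19 − (+2.87) = −1.68 V.
The negative E°cell means the reaction is non-spontaneous in the direction written.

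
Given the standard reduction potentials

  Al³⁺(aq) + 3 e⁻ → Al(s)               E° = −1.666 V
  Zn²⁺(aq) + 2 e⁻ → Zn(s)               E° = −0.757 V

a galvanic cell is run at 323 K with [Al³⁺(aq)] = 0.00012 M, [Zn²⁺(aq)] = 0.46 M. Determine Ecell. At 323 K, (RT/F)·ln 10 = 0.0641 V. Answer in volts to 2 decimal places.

+0.98 V

The Zn²⁺/Zn couple has the more positive E°, so it is the cathode; Al³⁺/Al is the anode.
E°cell = −0.757 − (−1.666) = +0.909 V, with n = 6 electrons transferred.
The balanced reaction is 3 Zn²⁺(aq) + 2 Al(s) → 3 Zn(s) + 2 Al³⁺(aq), so Q = [Al³⁺(aq)]^2 / [Zn²⁺(aq)]^3 = 1.48×10^−7 and log Q = −6.830.
E = E° − (0.0641/n)·log Q = +0.909 − (0.0641/6)(−6.830) = +0.98 V.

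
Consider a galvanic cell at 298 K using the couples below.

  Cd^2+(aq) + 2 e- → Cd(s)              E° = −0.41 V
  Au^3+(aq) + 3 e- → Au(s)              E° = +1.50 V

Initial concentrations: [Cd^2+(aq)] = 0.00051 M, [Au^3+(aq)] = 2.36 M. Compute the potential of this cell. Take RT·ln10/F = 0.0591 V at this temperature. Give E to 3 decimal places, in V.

The Au³⁺/Au couple has the more positive E°, so it is the cathode; Cd²⁺/Cd is the anode.
The standard potential is +1.50 − (−0.41) = +1.91 V and the balanced reaction transfers n = 6 electrons.
Balancing gives 2 Au^3+(aq) + 3 Cd(s) → 2 Au(s) + 3 Cd^2+(aq); hence Q = [Cd^2+(aq)]^3 / [Au^3+(aq)]^2 = 2.38×10^−11 (log Q = −10.623).
Applying E = E° − (RT ln10/nF)·log Q gives +1.91 − (0.0591/6)(−10.623) = +2.015 V.

+2.015 V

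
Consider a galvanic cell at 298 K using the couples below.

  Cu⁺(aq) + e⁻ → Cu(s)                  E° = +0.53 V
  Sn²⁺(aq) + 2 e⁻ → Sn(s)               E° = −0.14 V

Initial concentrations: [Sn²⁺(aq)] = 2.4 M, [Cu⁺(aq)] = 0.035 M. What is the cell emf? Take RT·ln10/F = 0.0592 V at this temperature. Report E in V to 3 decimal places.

+0.573 V

The Cu⁺/Cu couple has the more positive E°, so it is the cathode; Sn²⁺/Sn is the anode.
The standard potential is +0.53 − (−0.14) = +0.67 V and the balanced reaction transfers n = 2 electrons.
For the overall reaction 2 Cu⁺(aq) + Sn(s) → 2 Cu(s) + Sn²⁺(aq), Q = [Sn²⁺(aq)] / [Cu⁺(aq)]^2 = 1.96×10^3, giving log Q = 3.292.
Applying E = E° − (RT ln10/nF)·log Q gives +0.67 − (0.0592/2)(3.292) = +0.573 V.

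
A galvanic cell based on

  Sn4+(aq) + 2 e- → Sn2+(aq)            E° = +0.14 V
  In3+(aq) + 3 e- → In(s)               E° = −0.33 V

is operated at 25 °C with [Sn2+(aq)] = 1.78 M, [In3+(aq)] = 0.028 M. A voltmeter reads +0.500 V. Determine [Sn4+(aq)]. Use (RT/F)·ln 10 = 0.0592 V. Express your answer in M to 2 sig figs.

1.7 M

With Sn⁴⁺/Sn²⁺ at the cathode and In³⁺/In at the anode, E°cell = +0.14 − (−0.33) = +0.47 V (n = 6).
From the Nernst equation, log Q = n(E° − E)/0.0592 = 6·(+0.47 − (+0.500))/0.0592 = −3.041.
The balanced reaction is 3 Sn4+(aq) + 2 In(s) → 3 Sn2+(aq) + 2 In3+(aq), so Q = ([Sn2+(aq)]^3·[In3+(aq)]^2) / [Sn4+(aq)]^3.
Solving for the unknown gives log [Sn4+(aq)] = 0.229, so [Sn4+(aq)] ≈ 1.7 M.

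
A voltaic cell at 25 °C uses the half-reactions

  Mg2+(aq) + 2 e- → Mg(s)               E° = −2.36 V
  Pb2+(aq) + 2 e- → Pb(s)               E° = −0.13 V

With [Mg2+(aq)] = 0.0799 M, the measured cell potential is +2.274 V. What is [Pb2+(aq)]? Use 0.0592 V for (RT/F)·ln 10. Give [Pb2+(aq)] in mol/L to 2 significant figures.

Pb²⁺/Pb is the cathode (higher E°); E°cell = −0.13 − (−2.36) = +2.23 V with n = 2.
From the Nernst equation, log Q = n(E° − E)/0.0592 = 2·(+2.23 − (+2.274))/0.0592 = −1.486.
Balancing electrons gives Pb2+(aq) + Mg(s) → Pb(s) + Mg2+(aq); thus Q = [Mg2+(aq)] / [Pb2+(aq)].
Solving for the unknown gives log [Pb2+(aq)] = 0.389, so [Pb2+(aq)] ≈ 2.4 M.

2.4 M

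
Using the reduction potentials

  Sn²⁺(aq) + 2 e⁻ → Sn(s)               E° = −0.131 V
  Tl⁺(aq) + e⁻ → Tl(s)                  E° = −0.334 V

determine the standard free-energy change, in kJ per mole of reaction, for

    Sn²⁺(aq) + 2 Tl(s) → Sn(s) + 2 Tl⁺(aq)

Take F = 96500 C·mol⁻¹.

−39.2 kJ/mol

In the reaction as written Sn²⁺(aq) is reduced, so the Sn²⁺/Sn couple is the cathode and Tl⁺/Tl is the anode.
E°cell = −0.131 − (−0.334) = +0.203 V; balancing electrons gives n = 2.
ΔG° = −nFE°cell = −(2)(96500)(+0.203) J/mol = −39.2 kJ/mol.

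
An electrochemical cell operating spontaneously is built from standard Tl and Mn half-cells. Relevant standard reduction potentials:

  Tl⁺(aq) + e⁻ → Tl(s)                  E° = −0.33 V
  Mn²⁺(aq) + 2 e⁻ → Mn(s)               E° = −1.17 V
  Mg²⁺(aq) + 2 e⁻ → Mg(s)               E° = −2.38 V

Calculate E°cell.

+0.84 V

Of the two couples in this cell, the one with the more positive reduction potential is reduced at the cathode: here that is Tl⁺/Tl (−0.33 V); Mn²⁺/Mn (−1.17 V) is the anode.
E°cell = E°(cathode) − E°(anode) = −0.33 − (−1.17) = +0.84 V.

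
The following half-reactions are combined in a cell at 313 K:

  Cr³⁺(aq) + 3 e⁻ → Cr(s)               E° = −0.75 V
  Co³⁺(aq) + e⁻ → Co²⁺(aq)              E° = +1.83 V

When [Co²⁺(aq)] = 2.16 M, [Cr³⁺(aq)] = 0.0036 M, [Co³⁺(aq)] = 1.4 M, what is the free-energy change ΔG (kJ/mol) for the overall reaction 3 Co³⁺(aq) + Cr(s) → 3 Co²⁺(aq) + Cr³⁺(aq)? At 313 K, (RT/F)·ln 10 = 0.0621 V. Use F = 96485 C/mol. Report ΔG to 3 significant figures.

−758 kJ/mol

E°cell = +1.83 − (−0.75) = +2.58 V; the balanced reaction transfers n = 3 electrons.
Here Q = ([Co²⁺(aq)]^3·[Cr³⁺(aq)]) / [Co³⁺(aq)]^3 = 0.0132 (log Q = −1.879), giving E = +2.58 − (0.0621/3)·(−1.879) = +2.6189 V.
ΔG = −nFE = −(3)(96485)(+2.6189) J/mol = −758 kJ/mol.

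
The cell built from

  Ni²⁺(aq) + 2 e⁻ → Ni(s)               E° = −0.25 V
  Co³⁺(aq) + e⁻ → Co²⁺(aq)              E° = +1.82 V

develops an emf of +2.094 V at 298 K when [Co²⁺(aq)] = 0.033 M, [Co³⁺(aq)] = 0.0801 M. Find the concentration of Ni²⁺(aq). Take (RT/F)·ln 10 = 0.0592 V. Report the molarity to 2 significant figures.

With Co³⁺/Co²⁺ at the cathode and Ni²⁺/Ni at the anode, E°cell = +1.82 − (−0.25) = +2.07 V (n = 2).
Rearranging E = E° − (0.0592/n)·log Q gives log Q = 2(+2.07 − (+2.094))/0.0592 = −0.811.
The balanced reaction is 2 Co³⁺(aq) + Ni(s) → 2 Co²⁺(aq) + Ni²⁺(aq), so Q = ([Co²⁺(aq)]^2·[Ni²⁺(aq)]) / [Co³⁺(aq)]^2.
Solving for the unknown gives log [Ni²⁺(aq)] = −0.041, so [Ni²⁺(aq)] ≈ 0.91 M.

0.91 M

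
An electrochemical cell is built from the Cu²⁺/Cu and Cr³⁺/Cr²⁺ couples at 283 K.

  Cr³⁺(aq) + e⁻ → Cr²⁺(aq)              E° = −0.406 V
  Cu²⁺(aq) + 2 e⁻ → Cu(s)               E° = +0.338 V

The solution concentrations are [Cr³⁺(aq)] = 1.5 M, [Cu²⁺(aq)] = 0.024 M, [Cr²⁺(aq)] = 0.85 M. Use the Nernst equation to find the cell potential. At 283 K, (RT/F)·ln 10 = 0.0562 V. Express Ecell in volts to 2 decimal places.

+0.68 V

The Cu²⁺/Cu couple has the more positive E°, so it is the cathode; Cr³⁺/Cr²⁺ is the anode.
The standard potential is +0.338 − (−0.406) = +0.744 V and the balanced reaction transfers n = 2 electrons.
For the overall reaction Cu²⁺(aq) + 2 Cr²⁺(aq) → Cu(s) + 2 Cr³⁺(aq), Q = [Cr³⁺(aq)]^2 / ([Cu²⁺(aq)]·[Cr²⁺(aq)]^2) = 130, giving log Q = 2.113.
Applying E = E° − (RT ln10/nF)·log Q gives +0.744 − (0.0562/2)(2.113) = +0.68 V.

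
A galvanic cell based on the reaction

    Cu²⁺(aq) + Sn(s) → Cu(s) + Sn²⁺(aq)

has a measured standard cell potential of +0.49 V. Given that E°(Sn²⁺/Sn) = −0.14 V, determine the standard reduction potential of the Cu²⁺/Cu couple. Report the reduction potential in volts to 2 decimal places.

+0.35 V

In the reaction as written the Cu²⁺/Cu couple is reduced (cathode) and Sn²⁺/Sn is oxidized (anode), so E°cell = E°(Cu²⁺/Cu) − E°(Sn²⁺/Sn).
E°(Cu²⁺/Cu) = E°cell + E°(anode) = +0.49 + (−0.14) = +0.35 V.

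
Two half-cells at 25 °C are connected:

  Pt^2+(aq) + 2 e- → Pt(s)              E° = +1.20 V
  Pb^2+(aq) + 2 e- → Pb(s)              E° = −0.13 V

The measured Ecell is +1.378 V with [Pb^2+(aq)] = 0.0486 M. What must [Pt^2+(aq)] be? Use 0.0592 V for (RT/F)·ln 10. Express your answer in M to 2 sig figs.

Pt²⁺/Pt is the cathode (higher E°); E°cell = +1.20 − (−0.13) = +1.33 V with n = 2.
Rearranging E = E° − (0.0592/n)·log Q gives log Q = 2(+1.33 − (+1.378))/0.0592 = −1.622.
Balancing electrons gives Pt^2+(aq) + Pb(s) → Pt(s) + Pb^2+(aq); thus Q = [Pb^2+(aq)] / [Pt^2+(aq)].
Isolating [Pt^2+(aq)] in Q = 10^{−1.622} yields log [Pt^2+(aq)] = 0.309, i.e. 2.0 M.

2.0 M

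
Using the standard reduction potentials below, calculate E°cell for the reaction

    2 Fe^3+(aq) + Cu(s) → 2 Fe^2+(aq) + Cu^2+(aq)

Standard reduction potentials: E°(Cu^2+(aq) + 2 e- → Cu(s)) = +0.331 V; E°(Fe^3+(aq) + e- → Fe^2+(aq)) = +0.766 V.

In the reaction as written, Fe^3+(aq) is reduced (cathode) and Cu^2+(aq) is produced by oxidation at the anode.
E°cell = E°(cathode) − E°(anode) = +0.766 − (+0.331) = +0.435 V.

+0.435 V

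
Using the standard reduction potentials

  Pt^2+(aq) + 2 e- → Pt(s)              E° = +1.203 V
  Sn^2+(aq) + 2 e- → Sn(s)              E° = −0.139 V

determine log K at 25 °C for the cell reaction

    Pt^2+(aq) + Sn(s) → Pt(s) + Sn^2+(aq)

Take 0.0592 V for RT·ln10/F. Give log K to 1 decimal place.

log K = 45.3

The Pt²⁺/Pt couple is reduced (cathode); E°cell = +1.203 − (−0.139) = +1.342 V with n = 2.
At equilibrium E = 0, so log K = nE°cell / 0.0592 = (2)(+1.342) / 0.0592 = 45.3.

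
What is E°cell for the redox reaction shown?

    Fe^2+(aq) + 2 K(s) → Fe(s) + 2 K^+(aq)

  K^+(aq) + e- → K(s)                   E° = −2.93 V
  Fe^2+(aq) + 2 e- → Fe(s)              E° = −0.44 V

Fe^2+(aq) gains electrons, so the Fe²⁺/Fe couple is the cathode; the K⁺/K couple is the anode.
E°cell = E°(cathode) − E°(anode) = −0.44 − (−2.93) = +2.49 V.
The positive value indicates the reaction is spontaneous as written.

+2.49 V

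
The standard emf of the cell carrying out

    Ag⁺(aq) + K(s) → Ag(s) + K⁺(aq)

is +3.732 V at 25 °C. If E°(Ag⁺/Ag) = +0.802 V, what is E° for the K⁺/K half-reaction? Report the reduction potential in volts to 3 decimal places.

In the reaction as written the Ag⁺/Ag couple is reduced (cathode) and K⁺/K is oxidized (anode), so E°cell = E°(Ag⁺/Ag) − E°(K⁺/K).
E°(K⁺/K) = E°(cathode) − E°cell = +0.802 − (+3.732) = −2.930 V.

−2.930 V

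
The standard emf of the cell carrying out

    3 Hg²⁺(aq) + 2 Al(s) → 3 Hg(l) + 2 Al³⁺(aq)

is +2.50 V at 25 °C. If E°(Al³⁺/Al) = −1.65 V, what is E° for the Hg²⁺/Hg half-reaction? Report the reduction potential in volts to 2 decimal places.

+0.85 V

In the reaction as written the Hg²⁺/Hg couple is reduced (cathode) and Al³⁺/Al is oxidized (anode), so E°cell = E°(Hg²⁺/Hg) − E°(Al³⁺/Al).
E°(Hg²⁺/Hg) = E°cell + E°(anode) = +2.50 + (−1.65) = +0.85 V.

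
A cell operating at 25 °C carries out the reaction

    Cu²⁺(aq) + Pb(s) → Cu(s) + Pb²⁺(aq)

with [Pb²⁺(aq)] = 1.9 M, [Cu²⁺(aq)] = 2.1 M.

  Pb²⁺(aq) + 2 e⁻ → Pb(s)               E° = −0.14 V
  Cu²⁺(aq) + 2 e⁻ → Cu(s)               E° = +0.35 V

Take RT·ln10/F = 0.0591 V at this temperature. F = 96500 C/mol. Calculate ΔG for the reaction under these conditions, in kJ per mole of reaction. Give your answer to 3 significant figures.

With Cu²⁺/Cu reduced at the cathode, E°cell = +0.35 − (−0.14) = +0.49 V and n = 2.
Q = [Pb²⁺(aq)] / [Cu²⁺(aq)] = 0.905, so log Q = −0.043 and E = +0.49 − (0.0591/2)(−0.043) = +0.4913 V.
Then ΔG = −nFE = −2 × 96500 × +0.4913 J/mol = −94.8 kJ/mol.

−94.8 kJ/mol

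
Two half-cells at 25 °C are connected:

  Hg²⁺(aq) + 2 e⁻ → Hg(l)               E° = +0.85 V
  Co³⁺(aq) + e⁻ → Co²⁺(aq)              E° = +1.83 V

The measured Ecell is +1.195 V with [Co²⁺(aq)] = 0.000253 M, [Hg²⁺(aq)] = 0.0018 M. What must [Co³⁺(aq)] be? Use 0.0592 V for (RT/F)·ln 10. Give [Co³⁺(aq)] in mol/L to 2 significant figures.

0.046 M

The Co³⁺/Co²⁺ couple has the larger reduction potential, so it is the cathode: E°cell = +1.83 − (+0.85) = +0.98 V and n = 2.
From the Nernst equation, log Q = n(E° − E)/0.0592 = 2·(+0.98 − (+1.195))/0.0592 = −7.264.
Balancing electrons gives 2 Co³⁺(aq) + Hg(l) → 2 Co²⁺(aq) + Hg²⁺(aq); thus Q = ([Co²⁺(aq)]^2·[Hg²⁺(aq)]) / [Co³⁺(aq)]^2.
Substituting the known concentrations and solving, log [Co³⁺(aq)] = −1.337 and [Co³⁺(aq)] = 0.046 M.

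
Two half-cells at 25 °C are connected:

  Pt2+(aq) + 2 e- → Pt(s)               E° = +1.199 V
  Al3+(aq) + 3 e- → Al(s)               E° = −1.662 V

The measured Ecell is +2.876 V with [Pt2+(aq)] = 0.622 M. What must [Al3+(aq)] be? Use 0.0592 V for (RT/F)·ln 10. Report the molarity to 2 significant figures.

0.085 M

Pt²⁺/Pt is the cathode (higher E°); E°cell = +1.199 − (−1.662) = +2.861 V with n = 6.
Since E = E° − (0.0592/n)·log Q, log Q = n(E° − E)/0.0592 = −1.520.
The balanced reaction is 3 Pt2+(aq) + 2 Al(s) → 3 Pt(s) + 2 Al3+(aq), so Q = [Al3+(aq)]^2 / [Pt2+(aq)]^3.
Solving for the unknown gives log [Al3+(aq)] = −1.069, so [Al3+(aq)] ≈ 0.085 M.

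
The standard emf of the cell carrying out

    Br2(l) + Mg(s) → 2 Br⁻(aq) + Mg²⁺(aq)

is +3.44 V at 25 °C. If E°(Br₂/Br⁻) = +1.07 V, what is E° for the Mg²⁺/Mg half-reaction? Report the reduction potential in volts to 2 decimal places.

In the reaction as written the Br₂/Br⁻ couple is reduced (cathode) and Mg²⁺/Mg is oxidized (anode), so E°cell = E°(Br₂/Br⁻) − E°(Mg²⁺/Mg).
E°(Mg²⁺/Mg) = E°(cathode) − E°cell = +1.07 − (+3.44) = −2.37 V.

−2.37 V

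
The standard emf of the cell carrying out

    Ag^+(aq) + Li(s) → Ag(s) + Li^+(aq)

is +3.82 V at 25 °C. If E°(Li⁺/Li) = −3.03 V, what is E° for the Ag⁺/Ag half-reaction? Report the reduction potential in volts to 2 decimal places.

In the reaction as written the Ag⁺/Ag couple is reduced (cathode) and Li⁺/Li is oxidized (anode), so E°cell = E°(Ag⁺/Ag) − E°(Li⁺/Li).
E°(Ag⁺/Ag) = E°cell + E°(anode) = +3.82 + (−3.03) = +0.79 V.

+0.79 V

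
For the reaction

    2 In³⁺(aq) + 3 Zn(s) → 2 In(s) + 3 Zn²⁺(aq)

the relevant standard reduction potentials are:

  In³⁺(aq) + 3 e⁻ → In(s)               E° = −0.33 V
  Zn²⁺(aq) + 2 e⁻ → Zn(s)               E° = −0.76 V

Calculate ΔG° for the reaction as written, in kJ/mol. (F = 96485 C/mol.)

−249 kJ/mol

In the reaction as written In³⁺(aq) is reduced, so the In³⁺/In couple is the cathode and Zn²⁺/Zn is the anode.
E°cell = −0.33 − (−0.76) = +0.43 V; balancing electrons gives n = 6.
ΔG° = −nFE°cell = −(6)(96485)(+0.43) J/mol = −249 kJ/mol.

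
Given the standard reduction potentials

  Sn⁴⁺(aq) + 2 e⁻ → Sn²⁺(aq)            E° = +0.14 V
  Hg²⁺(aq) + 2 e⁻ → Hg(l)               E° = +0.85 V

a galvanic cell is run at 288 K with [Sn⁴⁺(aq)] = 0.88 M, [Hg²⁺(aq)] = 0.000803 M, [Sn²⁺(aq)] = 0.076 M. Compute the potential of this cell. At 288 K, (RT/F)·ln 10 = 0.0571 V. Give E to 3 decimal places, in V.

+0.591 V

Since E°(Hg²⁺/Hg) > E°(Sn⁴⁺/Sn²⁺), Hg²⁺/Hg serves as the cathode.
E°cell = E°cat − E°an = +0.85 − (+0.14) = +0.71 V; n = 2.
For the overall reaction Hg²⁺(aq) + Sn²⁺(aq) → Hg(l) + Sn⁴⁺(aq), Q = [Sn⁴⁺(aq)] / ([Hg²⁺(aq)]·[Sn²⁺(aq)]) = 1.44×10^4, giving log Q = 4.159.
E = E° − (0.0571/n)·log Q = +0.71 − (0.0571/2)(4.159) = +0.591 V.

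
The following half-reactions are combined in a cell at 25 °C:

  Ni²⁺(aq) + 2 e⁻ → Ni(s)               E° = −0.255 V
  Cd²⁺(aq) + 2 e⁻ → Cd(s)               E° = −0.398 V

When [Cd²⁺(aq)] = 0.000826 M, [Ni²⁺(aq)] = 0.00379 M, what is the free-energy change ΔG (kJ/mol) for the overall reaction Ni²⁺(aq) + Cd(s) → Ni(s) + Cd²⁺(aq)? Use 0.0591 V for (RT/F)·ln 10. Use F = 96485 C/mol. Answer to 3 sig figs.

−31.4 kJ/mol

E°cell = −0.255 − (−0.398) = +0.143 V; the balanced reaction transfers n = 2 electrons.
Here Q = [Cd²⁺(aq)] / [Ni²⁺(aq)] = 0.218 (log Q = −0.662), giving E = +0.143 − (0.0591/2)·(−0.662) = +0.1626 V.
Then ΔG = −nFE = −2 × 96485 × +0.1626 J/mol = −31.4 kJ/mol.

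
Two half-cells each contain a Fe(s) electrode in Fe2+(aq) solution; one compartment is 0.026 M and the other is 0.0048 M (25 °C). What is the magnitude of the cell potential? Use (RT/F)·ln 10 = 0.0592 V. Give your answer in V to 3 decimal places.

0.022 V

For a concentration cell E°cell = 0, since both electrodes use the same couple.
The compartment with the higher Fe2+(aq) concentration (0.026 M) acts as the cathode; ions are reduced there and produced at the dilute (0.0048 M) anode.
With n = 2, Ecell = −(0.0592/2)·log([dilute]/[conc]) = −(0.0592/2)·log(0.0048/0.026) = +0.022 V.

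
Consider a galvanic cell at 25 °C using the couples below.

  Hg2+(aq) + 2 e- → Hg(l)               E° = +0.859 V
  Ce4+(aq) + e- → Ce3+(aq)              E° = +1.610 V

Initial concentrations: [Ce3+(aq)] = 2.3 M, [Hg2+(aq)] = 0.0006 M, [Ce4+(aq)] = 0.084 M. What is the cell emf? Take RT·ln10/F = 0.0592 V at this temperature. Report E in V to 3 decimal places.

Since E°(Ce⁴⁺/Ce³⁺) > E°(Hg²⁺/Hg), Ce⁴⁺/Ce³⁺ serves as the cathode.
The standard potential is +1.610 − (+0.859) = +0.751 V and the balanced reaction transfers n = 2 electrons.
For the overall reaction 2 Ce4+(aq) + Hg(l) → 2 Ce3+(aq) + Hg2+(aq), Q = ([Ce3+(aq)]^2·[Hg2+(aq)]) / [Ce4+(aq)]^2 = 0.45, giving log Q = −0.347.
E = E° − (0.0592/n)·log Q = +0.751 − (0.0592/2)(−0.347) = +0.761 V.

+0.761 V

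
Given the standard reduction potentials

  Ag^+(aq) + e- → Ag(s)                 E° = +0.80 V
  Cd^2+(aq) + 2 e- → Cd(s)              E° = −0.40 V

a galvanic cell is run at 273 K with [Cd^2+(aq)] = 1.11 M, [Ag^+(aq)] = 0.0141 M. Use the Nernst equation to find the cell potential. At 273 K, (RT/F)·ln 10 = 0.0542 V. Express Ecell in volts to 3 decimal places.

+1.098 V

Ag⁺/Ag is reduced (cathode, E° = +0.80 V) and Cd²⁺/Cd is oxidized (anode).
E°cell = E°cat − E°an = +0.80 − (−0.40) = +1.20 V; n = 2.
Balancing gives 2 Ag^+(aq) + Cd(s) → 2 Ag(s) + Cd^2+(aq); hence Q = [Cd^2+(aq)] / [Ag^+(aq)]^2 = 5.58×10^3 (log Q = 3.747).
By the Nernst equation, E = +1.20 − (0.0542/2)·(3.747) = +1.098 V.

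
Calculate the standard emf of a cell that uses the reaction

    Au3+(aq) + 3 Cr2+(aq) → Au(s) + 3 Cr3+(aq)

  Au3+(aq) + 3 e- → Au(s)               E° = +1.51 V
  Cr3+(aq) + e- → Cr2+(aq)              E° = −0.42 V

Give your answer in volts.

+1.93 V

Au3+(aq) gains electrons, so the Au³⁺/Au couple is the cathode; the Cr³⁺/Cr²⁺ couple is the anode.
E°cell = E°(cathode) − E°(anode) = +1.51 − (−0.42) = +1.93 V.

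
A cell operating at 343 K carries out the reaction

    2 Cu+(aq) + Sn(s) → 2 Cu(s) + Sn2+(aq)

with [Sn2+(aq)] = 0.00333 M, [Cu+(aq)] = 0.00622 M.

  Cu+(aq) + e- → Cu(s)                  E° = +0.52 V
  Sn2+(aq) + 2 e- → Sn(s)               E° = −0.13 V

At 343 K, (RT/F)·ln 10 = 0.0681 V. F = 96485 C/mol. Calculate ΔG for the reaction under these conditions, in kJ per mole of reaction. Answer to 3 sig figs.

With Cu⁺/Cu reduced at the cathode, E°cell = +0.52 − (−0.13) = +0.65 V and n = 2.
Q = [Sn2+(aq)] / [Cu+(aq)]^2 = 86.1, so log Q = 1.935 and E = +0.65 − (0.0681/2)(1.935) = +0.5841 V.
Then ΔG = −nFE = −2 × 96485 × +0.5841 J/mol = −113 kJ/mol.

−113 kJ/mol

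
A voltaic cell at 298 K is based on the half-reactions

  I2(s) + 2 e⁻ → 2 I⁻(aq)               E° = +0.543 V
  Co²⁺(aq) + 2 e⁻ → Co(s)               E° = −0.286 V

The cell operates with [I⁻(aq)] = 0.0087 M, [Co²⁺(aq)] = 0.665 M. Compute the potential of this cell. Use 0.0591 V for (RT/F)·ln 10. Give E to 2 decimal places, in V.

+0.96 V

Since E°(I₂/I⁻) > E°(Co²⁺/Co), I₂/I⁻ serves as the cathode.
The standard potential is +0.543 − (−0.286) = +0.829 V and the balanced reaction transfers n = 2 electrons.
For the overall reaction I2(s) + Co(s) → 2 I⁻(aq) + Co²⁺(aq), Q = [I⁻(aq)]^2·[Co²⁺(aq)] = 5.03×10^−5, giving log Q = −4.298.
E = E° − (0.0591/n)·log Q = +0.829 − (0.0591/2)(−4.298) = +0.96 V.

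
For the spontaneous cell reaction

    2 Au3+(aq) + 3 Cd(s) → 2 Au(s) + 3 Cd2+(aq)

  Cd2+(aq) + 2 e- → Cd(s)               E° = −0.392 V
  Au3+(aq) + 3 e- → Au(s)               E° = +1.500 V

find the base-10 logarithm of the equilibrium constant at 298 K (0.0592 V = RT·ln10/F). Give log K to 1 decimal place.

The Au³⁺/Au couple is reduced (cathode); E°cell = +1.500 − (−0.392) = +1.892 V with n = 6.
At equilibrium E = 0, so log K = nE°cell / 0.0592 = (6)(+1.892) / 0.0592 = 191.8.

log K = 191.8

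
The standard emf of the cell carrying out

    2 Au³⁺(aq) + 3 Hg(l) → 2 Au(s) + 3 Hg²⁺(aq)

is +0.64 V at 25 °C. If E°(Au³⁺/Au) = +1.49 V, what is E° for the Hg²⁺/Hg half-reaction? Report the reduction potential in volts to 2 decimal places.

+0.85 V

In the reaction as written the Au³⁺/Au couple is reduced (cathode) and Hg²⁺/Hg is oxidized (anode), so E°cell = E°(Au³⁺/Au) − E°(Hg²⁺/Hg).
E°(Hg²⁺/Hg) = E°(cathode) − E°cell = +1.49 − (+0.64) = +0.85 V.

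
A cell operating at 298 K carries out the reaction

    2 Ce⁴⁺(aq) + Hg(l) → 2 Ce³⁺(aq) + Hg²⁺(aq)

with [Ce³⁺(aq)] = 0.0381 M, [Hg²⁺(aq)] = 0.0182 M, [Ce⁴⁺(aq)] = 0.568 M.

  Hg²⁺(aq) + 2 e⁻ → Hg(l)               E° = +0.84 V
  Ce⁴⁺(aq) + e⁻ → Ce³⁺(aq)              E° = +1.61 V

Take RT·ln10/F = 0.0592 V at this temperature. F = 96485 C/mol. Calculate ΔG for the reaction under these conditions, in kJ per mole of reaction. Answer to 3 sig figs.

−172 kJ/mol

The standard cell potential is +1.61 − (+0.84) = +0.77 V, with n = 2 electrons in the balanced equation.
Here Q = ([Ce³⁺(aq)]^2·[Hg²⁺(aq)]) / [Ce⁴⁺(aq)]^2 = 8.19×10^−5 (log Q = −4.087), giving E = +0.77 − (0.0592/2)·(−4.087) = +0.8910 V.
Finally ΔG = −nFE = −(2)(96485 C/mol)(+0.8910 V) = −172 kJ/mol.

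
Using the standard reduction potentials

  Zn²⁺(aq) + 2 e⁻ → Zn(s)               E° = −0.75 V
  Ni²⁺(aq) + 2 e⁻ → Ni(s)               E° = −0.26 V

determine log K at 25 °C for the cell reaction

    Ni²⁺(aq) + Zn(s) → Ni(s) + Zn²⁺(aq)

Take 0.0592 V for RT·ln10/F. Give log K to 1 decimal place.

The Ni²⁺/Ni couple is reduced (cathode); E°cell = −0.26 − (−0.75) = +0.49 V with n = 2.
At equilibrium E = 0, so log K = nE°cell / 0.0592 = (2)(+0.49) / 0.0592 = 16.6.

log K = 16.6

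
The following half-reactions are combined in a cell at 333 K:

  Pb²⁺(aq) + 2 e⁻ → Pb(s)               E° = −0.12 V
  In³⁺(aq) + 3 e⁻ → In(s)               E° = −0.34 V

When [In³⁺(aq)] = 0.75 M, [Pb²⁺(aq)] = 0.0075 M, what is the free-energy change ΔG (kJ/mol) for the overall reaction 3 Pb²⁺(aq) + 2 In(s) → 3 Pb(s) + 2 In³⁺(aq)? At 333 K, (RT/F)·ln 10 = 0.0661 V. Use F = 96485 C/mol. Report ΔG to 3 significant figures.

E°cell = −0.12 − (−0.34) = +0.22 V; the balanced reaction transfers n = 6 electrons.
The reaction quotient is [In³⁺(aq)]^2 / [Pb²⁺(aq)]^3 = 1.33×10^6; by Nernst, E = +0.22 − (0.0661/6)(6.125) = +0.1525 V.
Then ΔG = −nFE = −6 × 96485 × +0.1525 J/mol = −88.3 kJ/mol.

−88.3 kJ/mol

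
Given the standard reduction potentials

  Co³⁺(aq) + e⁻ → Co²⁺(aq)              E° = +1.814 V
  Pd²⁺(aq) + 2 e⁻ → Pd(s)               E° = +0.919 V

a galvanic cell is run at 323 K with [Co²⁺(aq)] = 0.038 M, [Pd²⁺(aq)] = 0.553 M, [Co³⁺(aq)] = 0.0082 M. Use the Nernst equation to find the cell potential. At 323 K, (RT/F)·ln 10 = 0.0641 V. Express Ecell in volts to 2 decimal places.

+0.86 V

Co³⁺/Co²⁺ is reduced (cathode, E° = +1.814 V) and Pd²⁺/Pd is oxidized (anode).
The standard potential is +1.814 − (+0.919) = +0.895 V and the balanced reaction transfers n = 2 electrons.
The balanced reaction is 2 Co³⁺(aq) + Pd(s) → 2 Co²⁺(aq) + Pd²⁺(aq), so Q = ([Co²⁺(aq)]^2·[Pd²⁺(aq)]) / [Co³⁺(aq)]^2 = 11.9 and log Q = 1.075.
Applying E = E° − (RT ln10/nF)·log Q gives +0.895 − (0.0641/2)(1.075) = +0.86 V.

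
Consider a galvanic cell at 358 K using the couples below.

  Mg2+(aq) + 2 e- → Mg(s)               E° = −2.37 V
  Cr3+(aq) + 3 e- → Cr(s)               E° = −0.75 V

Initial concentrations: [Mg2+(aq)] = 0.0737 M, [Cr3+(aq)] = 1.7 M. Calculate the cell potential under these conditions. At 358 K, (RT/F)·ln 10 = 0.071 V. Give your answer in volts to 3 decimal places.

Since E°(Cr³⁺/Cr) > E°(Mg²⁺/Mg), Cr³⁺/Cr serves as the cathode.
The standard potential is −0.75 − (−2.37) = +1.62 V and the balanced reaction transfers n = 6 electrons.
For the overall reaction 2 Cr3+(aq) + 3 Mg(s) → 2 Cr(s) + 3 Mg2+(aq), Q = [Mg2+(aq)]^3 / [Cr3+(aq)]^2 = 0.000139, giving log Q = −3.858.
By the Nernst equation, E = +1.62 − (0.071/6)·(−3.858) = +1.666 V.

+1.666 V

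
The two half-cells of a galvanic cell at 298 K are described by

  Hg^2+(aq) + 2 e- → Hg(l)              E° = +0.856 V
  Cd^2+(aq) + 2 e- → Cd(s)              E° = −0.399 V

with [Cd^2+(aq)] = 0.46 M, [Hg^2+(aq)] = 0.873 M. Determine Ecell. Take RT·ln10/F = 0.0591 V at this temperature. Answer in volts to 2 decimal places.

Hg²⁺/Hg is reduced (cathode, E° = +0.856 V) and Cd²⁺/Cd is oxidized (anode).
E°cell = E°cat − E°an = +0.856 − (−0.399) = +1.255 V; n = 2.
The balanced reaction is Hg^2+(aq) + Cd(s) → Hg(l) + Cd^2+(aq), so Q = [Cd^2+(aq)] / [Hg^2+(aq)] = 0.527 and log Q = −0.278.
By the Nernst equation, E = +1.255 − (0.0591/2)·(−0.278) = +1.26 V.

+1.26 V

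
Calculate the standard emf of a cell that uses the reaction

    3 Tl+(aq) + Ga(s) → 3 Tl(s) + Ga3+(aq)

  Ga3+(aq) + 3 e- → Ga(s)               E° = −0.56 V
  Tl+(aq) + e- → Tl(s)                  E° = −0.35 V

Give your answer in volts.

+0.21 V

In the reaction as written, Tl+(aq) is reduced (cathode) and Ga3+(aq) is produced by oxidation at the anode.
E°cell = E°(cathode) − E°(anode) = −0.35 − (−0.56) = +0.21 V.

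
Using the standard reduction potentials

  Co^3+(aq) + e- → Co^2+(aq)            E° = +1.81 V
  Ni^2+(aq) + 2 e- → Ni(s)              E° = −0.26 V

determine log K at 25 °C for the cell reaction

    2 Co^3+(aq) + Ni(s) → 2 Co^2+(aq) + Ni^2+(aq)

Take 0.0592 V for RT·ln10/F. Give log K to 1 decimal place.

The Co³⁺/Co²⁺ couple is reduced (cathode); E°cell = +1.81 − (−0.26) = +2.07 V with n = 2.
At equilibrium E = 0, so log K = nE°cell / 0.0592 = (2)(+2.07) / 0.0592 = 69.9.

log K = 69.9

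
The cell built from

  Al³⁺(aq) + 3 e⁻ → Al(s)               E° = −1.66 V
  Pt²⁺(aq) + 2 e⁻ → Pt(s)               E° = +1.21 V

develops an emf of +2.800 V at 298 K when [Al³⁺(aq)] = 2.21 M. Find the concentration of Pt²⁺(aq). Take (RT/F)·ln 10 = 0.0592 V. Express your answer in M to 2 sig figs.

0.0073 M

Pt²⁺/Pt is the cathode (higher E°); E°cell = +1.21 − (−1.66) = +2.87 V with n = 6.
Since E = E° − (0.0592/n)·log Q, log Q = n(E° − E)/0.0592 = 7.095.
Balancing electrons gives 3 Pt²⁺(aq) + 2 Al(s) → 3 Pt(s) + 2 Al³⁺(aq); thus Q = [Al³⁺(aq)]^2 / [Pt²⁺(aq)]^3.
Substituting the known concentrations and solving, log [Pt²⁺(aq)] = −2.135 and [Pt²⁺(aq)] = 0.0073 M.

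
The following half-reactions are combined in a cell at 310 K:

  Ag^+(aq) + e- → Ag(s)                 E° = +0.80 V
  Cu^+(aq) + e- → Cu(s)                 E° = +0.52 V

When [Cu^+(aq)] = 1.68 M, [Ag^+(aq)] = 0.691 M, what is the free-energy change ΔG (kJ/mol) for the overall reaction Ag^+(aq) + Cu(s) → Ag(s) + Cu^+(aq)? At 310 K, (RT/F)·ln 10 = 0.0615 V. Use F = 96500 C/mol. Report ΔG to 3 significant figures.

The standard cell potential is +0.80 − (+0.52) = +0.28 V, with n = 1 electron in the balanced equation.
Here Q = [Cu^+(aq)] / [Ag^+(aq)] = 2.43 (log Q = 0.386), giving E = +0.28 − (0.0615/1)·(0.386) = +0.2563 V.
ΔG = −nFE = −(1)(96500)(+0.2563) J/mol = −24.7 kJ/mol.

−24.7 kJ/mol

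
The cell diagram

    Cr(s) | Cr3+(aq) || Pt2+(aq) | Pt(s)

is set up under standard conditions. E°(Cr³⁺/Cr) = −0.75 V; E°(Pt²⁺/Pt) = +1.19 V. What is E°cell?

+1.94 V

By convention the left-hand electrode in cell notation is the anode (oxidation) and the right-hand electrode is the cathode (reduction).
E°cell = E°(right) − E°(left) = +1.19 − (−0.75) = +1.94 V.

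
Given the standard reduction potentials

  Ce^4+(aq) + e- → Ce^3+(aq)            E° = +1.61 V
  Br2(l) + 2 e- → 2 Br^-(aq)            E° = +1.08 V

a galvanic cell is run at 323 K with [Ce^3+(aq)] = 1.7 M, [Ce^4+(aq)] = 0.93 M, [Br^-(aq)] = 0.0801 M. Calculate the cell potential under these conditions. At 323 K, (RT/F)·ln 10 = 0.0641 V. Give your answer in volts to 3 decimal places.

+0.443 V

Since E°(Ce⁴⁺/Ce³⁺) > E°(Br₂/Br⁻), Ce⁴⁺/Ce³⁺ serves as the cathode.
The standard potential is +1.61 − (+1.08) = +0.53 V and the balanced reaction transfers n = 2 electrons.
Balancing gives 2 Ce^4+(aq) + 2 Br^-(aq) → 2 Ce^3+(aq) + Br2(l); hence Q = [Ce^3+(aq)]^2 / ([Ce^4+(aq)]^2·[Br^-(aq)]^2) = 521 (log Q = 2.717).
E = E° − (0.0641/n)·log Q = +0.53 − (0.0641/2)(2.717) = +0.443 V.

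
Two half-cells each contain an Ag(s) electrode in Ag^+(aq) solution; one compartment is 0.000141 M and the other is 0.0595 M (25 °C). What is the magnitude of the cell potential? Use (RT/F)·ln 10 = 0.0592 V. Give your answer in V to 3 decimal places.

0.155 V

For a concentration cell E°cell = 0, since both electrodes use the same couple.
The compartment with the higher Ag^+(aq) concentration (0.0595 M) acts as the cathode; ions are reduced there and produced at the dilute (0.000141 M) anode.
With n = 1, Ecell = −(0.0592/1)·log([dilute]/[conc]) = −(0.0592/1)·log(0.000141/0.0595) = +0.155 V.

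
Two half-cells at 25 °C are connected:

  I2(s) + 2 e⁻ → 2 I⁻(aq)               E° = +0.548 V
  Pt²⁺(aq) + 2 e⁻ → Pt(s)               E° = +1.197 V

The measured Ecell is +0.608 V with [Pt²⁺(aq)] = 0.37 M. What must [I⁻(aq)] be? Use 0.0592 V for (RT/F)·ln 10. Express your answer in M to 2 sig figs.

0.33 M

The Pt²⁺/Pt couple has the larger reduction potential, so it is the cathode: E°cell = +1.197 − (+0.548) = +0.649 V and n = 2.
Rearranging E = E° − (0.0592/n)·log Q gives log Q = 2(+0.649 − (+0.608))/0.0592 = 1.385.
For Pt²⁺(aq) + 2 I⁻(aq) → Pt(s) + I2(s), the reaction quotient is Q = 1 / ([Pt²⁺(aq)]·[I⁻(aq)]^2).
Isolating [I⁻(aq)] in Q = 10^{1.385} yields log [I⁻(aq)] = −0.477, i.e. 0.33 M.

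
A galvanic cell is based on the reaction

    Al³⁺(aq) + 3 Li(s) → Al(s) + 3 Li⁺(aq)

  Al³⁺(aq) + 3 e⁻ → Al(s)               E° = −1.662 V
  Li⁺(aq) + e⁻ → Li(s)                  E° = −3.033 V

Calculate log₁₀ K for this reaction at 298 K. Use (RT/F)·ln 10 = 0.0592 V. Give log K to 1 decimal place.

log K = 69.5

The Al³⁺/Al couple is reduced (cathode); E°cell = −1.662 − (−3.033) = +1.371 V with n = 3.
At equilibrium E = 0, so log K = nE°cell / 0.0592 = (3)(+1.371) / 0.0592 = 69.5.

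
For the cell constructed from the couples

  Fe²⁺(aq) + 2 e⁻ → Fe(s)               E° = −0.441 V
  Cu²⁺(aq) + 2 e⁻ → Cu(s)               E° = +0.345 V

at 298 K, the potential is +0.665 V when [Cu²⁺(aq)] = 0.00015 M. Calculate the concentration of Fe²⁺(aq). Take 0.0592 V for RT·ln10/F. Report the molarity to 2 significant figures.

The Cu²⁺/Cu couple has the larger reduction potential, so it is the cathode: E°cell = +0.345 − (−0.441) = +0.786 V and n = 2.
From the Nernst equation, log Q = n(E° − E)/0.0592 = 2·(+0.786 − (+0.665))/0.0592 = 4.088.
Balancing electrons gives Cu²⁺(aq) + Fe(s) → Cu(s) + Fe²⁺(aq); thus Q = [Fe²⁺(aq)] / [Cu²⁺(aq)].
Isolating [Fe²⁺(aq)] in Q = 10^{4.088} yields log [Fe²⁺(aq)] = 0.264, i.e. 1.8 M.

1.8 M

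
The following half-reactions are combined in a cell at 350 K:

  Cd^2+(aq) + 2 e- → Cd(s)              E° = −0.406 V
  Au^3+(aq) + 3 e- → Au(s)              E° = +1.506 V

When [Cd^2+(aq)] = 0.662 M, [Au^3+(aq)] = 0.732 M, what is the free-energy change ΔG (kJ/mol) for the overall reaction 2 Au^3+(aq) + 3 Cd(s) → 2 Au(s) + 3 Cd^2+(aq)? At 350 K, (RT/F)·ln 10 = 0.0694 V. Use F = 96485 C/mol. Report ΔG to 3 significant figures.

−1110 kJ/mol

E°cell = +1.506 − (−0.406) = +1.912 V; the balanced reaction transfers n = 6 electrons.
Here Q = [Cd^2+(aq)]^3 / [Au^3+(aq)]^2 = 0.541 (log Q = −0.266), giving E = +1.912 − (0.0694/6)·(−0.266) = +1.9151 V.
Then ΔG = −nFE = −6 × 96485 × +1.9151 J/mol = −1110 kJ/mol.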